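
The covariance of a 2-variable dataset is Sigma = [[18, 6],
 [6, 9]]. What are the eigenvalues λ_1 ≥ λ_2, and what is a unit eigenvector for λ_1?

Step 1 — characteristic polynomial of 2×2 Sigma:
  det(Sigma - λI) = λ² - trace · λ + det = 0.
  trace = 18 + 9 = 27, det = 18·9 - (6)² = 126.
Step 2 — discriminant:
  Δ = trace² - 4·det = 729 - 504 = 225.
Step 3 — eigenvalues:
  λ = (trace ± √Δ)/2 = (27 ± 15)/2,
  λ_1 = 21,  λ_2 = 6.

Step 4 — unit eigenvector for λ_1: solve (Sigma - λ_1 I)v = 0. First row:
  (18 - 21)·v_x + (6)·v_y = 0, i.e. (-3)·v_x + (6)·v_y = 0,
  so v ∝ (b, λ_1 - a) = (6, 3) = u.
  ||u|| = √((6)² + (3)²) = √(45) ≈ 6.7082,
  v_1 = u/||u|| ≈ (0.8944, 0.4472) (||v_1|| = 1).

λ_1 = 21,  λ_2 = 6;  v_1 ≈ (0.8944, 0.4472)


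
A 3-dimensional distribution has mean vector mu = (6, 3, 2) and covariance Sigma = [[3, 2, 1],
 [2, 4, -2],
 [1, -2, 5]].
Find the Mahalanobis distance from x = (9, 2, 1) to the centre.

Step 1 — centre the observation: (x - mu) = (3, -1, -1).

Step 2 — invert Sigma (cofactor / det for 3×3, or solve directly):
  Sigma^{-1} = [[1, -0.75, -0.5],
 [-0.75, 0.875, 0.5],
 [-0.5, 0.5, 0.5]].

Step 3 — form the quadratic (x - mu)^T · Sigma^{-1} · (x - mu):
  Sigma^{-1} · (x - mu) = (4.25, -3.625, -2.5).
  (x - mu)^T · [Sigma^{-1} · (x - mu)] = (3)·(4.25) + (-1)·(-3.625) + (-1)·(-2.5) = 18.875.

Step 4 — take square root: d = √(18.875) ≈ 4.3445.

d(x, mu) = √(18.875) ≈ 4.3445


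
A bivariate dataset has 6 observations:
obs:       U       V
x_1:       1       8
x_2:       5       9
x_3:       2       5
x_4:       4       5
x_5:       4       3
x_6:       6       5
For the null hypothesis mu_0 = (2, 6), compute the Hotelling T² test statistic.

Step 1 — sample mean vector:
  mean(U) = (1 + 5 + 2 + 4 + 4 + 6) / 6 = 22/6 = 3.6667
  mean(V) = (8 + 9 + 5 + 5 + 3 + 5) / 6 = 35/6 = 5.8333
  x̄ = (3.6667, 5.8333),  deviation x̄ - mu_0 = (3.6667, 5.8333) - (2, 6) = (1.6667, -0.1667).

Step 2 — sample covariance matrix, S[i,j] = (1/(n-1)) · Σ_k (x_{k,i} - mean_i) · (x_{k,j} - mean_j), divisor n-1 = 5:
  S[U,U] = ((-2.6667)·(-2.6667) + (1.3333)·(1.3333) + (-1.6667)·(-1.6667) + (0.3333)·(0.3333) + (0.3333)·(0.3333) + (2.3333)·(2.3333)) / 5 = 17.3333/5 = 3.4667
  S[U,V] = ((-2.6667)·(2.1667) + (1.3333)·(3.1667) + (-1.6667)·(-0.8333) + (0.3333)·(-0.8333) + (0.3333)·(-2.8333) + (2.3333)·(-0.8333)) / 5 = -3.3333/5 = -0.6667
  S[V,V] = ((2.1667)·(2.1667) + (3.1667)·(3.1667) + (-0.8333)·(-0.8333) + (-0.8333)·(-0.8333) + (-2.8333)·(-2.8333) + (-0.8333)·(-0.8333)) / 5 = 24.8333/5 = 4.9667
  S = [[3.4667, -0.6667],
 [-0.6667, 4.9667]].

Step 3 — invert S. det(S) = 3.4667·4.9667 - (-0.6667)² = 16.7733.
  S^{-1} = (1/det) · [[d, -b], [-b, a]] = [[0.2961, 0.0397],
 [0.0397, 0.2067]].

Step 4 — quadratic form (x̄ - mu_0)^T · S^{-1} · (x̄ - mu_0):
  S^{-1} · (x̄ - mu_0) = (0.4869, 0.0318),
  (x̄ - mu_0)^T · [...] = (1.6667)·(0.4869) + (-0.1667)·(0.0318) = 0.8062.

Step 5 — scale by n: T² = 6 · 0.8062 = 4.837.

T² ≈ 4.837


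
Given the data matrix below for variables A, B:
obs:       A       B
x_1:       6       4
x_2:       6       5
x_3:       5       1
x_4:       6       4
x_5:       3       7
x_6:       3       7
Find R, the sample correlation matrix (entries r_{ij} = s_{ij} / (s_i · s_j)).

Step 1 — column means:
  mean(A) = (6 + 6 + 5 + 6 + 3 + 3) / 6 = 29/6 = 4.8333
  mean(B) = (4 + 5 + 1 + 4 + 7 + 7) / 6 = 28/6 = 4.6667

Step 2 — sample variances and covariances s[i,j] = (1/(n-1)) · Σ_k (x_{k,i} - mean_i) · (x_{k,j} - mean_j), with n-1 = 5:
  s[A,A] = ((1.1667)·(1.1667) + (1.1667)·(1.1667) + (0.1667)·(0.1667) + (1.1667)·(1.1667) + (-1.8333)·(-1.8333) + (-1.8333)·(-1.8333)) / 5 = 10.8333/5 = 2.1667
  s[A,B] = ((1.1667)·(-0.6667) + (1.1667)·(0.3333) + (0.1667)·(-3.6667) + (1.1667)·(-0.6667) + (-1.8333)·(2.3333) + (-1.8333)·(2.3333)) / 5 = -10.3333/5 = -2.0667
  s[B,B] = ((-0.6667)·(-0.6667) + (0.3333)·(0.3333) + (-3.6667)·(-3.6667) + (-0.6667)·(-0.6667) + (2.3333)·(2.3333) + (2.3333)·(2.3333)) / 5 = 25.3333/5 = 5.0667
  Sample standard deviations s_i = √(s[i,i]):
  s(A) = √(2.1667) = 1.472
  s(B) = √(5.0667) = 2.2509

Step 3 — r_{ij} = s_{ij} / (s_i · s_j):
  r[A,A] = 1 (diagonal).
  r[A,B] = -2.0667 / (1.472 · 2.2509) = -2.0667 / 3.3133 = -0.6238
  r[B,B] = 1 (diagonal).

R is symmetric with unit diagonal. Assembling:

R = [[1, -0.6238],
 [-0.6238, 1]]


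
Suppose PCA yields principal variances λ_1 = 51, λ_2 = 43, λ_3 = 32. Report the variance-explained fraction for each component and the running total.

Step 1 — total variance = trace(Sigma) = Σ λ_i = 51 + 43 + 32 = 126.

Step 2 — fraction explained by component i = λ_i / Σ λ:
  PC1: 51/126 = 0.4048
  PC2: 43/126 = 0.3413
  PC3: 32/126 = 0.254

Step 3 — cumulative fraction after k components = (λ_1 + ... + λ_k) / Σ λ:
  k = 1: 51/126 = 0.4048
  k = 2: (51 + 43)/126 = 94/126 = 0.746
  k = 3: (51 + 43 + 32)/126 = 126/126 = 1

Summary (fraction, with percent):

explained: PC1 0.4048 (40.48%), PC2 0.3413 (34.13%), PC3 0.254 (25.4%);  cumulative: 0.4048, 0.746, 1


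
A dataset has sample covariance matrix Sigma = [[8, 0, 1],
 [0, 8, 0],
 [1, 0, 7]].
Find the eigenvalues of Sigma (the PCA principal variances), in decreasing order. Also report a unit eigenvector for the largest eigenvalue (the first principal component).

Step 1 — characteristic polynomial p(λ) = det(λI - Sigma) = λ³ - tr·λ² + c_1·λ - det, where tr = trace, c_1 = sum of the principal 2×2 minors, det = det(Sigma):
  tr = 8 + 8 + 7 = 23,
  c_1 = (8·8 - (0)²) + (8·7 - (1)²) + (8·7 - (0)²) = 64 + 55 + 56 = 175,
  det = 8·(8·7 - (0)²) - (0)·((0)·7 - (0)·(1)) + (1)·((0)·(0) - 8·(1)) = 8·(56) - (0)·(0) + (1)·(-8) = 440.
  So p(λ) = λ³ - 23λ² + 175λ - 440.
Step 2 — look for an integer root (rational root theorem: any rational root is an integer divisor of 440). Testing λ = 8:
  p(8) = 512 - 1472 + 1400 - 440 = 0  ✓
  Dividing out (λ - 8): p(λ) = (λ - 8)(λ² - 15λ + 55).
Step 3 — remaining eigenvalues from the quadratic λ² - 15λ + 55 = 0:
  Δ = 15² - 4·55 = 225 - 220 = 5,  λ = (15 ± √5)/2 = (15 ± 2.2361)/2 ≈ 8.618 or 6.382.
  Sorted: λ_1 = 8.618,  λ_2 = 8,  λ_3 = 6.382  (check: sum = 23 = tr ✓).

Step 4 — unit eigenvector for λ_1 ≈ 8.618: v spans the null space of (Sigma - λ_1 I), whose rows are
  r_1 = (-0.618, 0, 1),  r_2 = (0, -0.618, 0),  r_3 = (1, 0, -1.618).
  v is orthogonal to every row, so take v ∝ r_1 × r_2 = ((0)·(0) - (1)·(-0.618), (1)·(0) - (-0.618)·(0), (-0.618)·(-0.618) - (0)·(0)) ≈ (0.618, 0, 0.382).
  Let u = (0.618, 0, 0.382).
  ||u|| = √((0.618)² + (0)² + (0.382)²) = √(0.5279) ≈ 0.7265,  v_1 = u/||u|| ≈ (0.8507, 0, 0.5257) (||v_1|| = 1).

λ_1 = 8.618,  λ_2 = 8,  λ_3 = 6.382;  v_1 ≈ (0.8507, 0, 0.5257)


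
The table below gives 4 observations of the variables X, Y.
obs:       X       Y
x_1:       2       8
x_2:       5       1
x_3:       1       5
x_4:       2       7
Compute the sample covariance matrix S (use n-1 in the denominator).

Step 1 — column means:
  mean(X) = (2 + 5 + 1 + 2) / 4 = 10/4 = 2.5
  mean(Y) = (8 + 1 + 5 + 7) / 4 = 21/4 = 5.25

Step 2 — sample covariance S[i,j] = (1/(n-1)) · Σ_k (x_{k,i} - mean_i) · (x_{k,j} - mean_j), with n-1 = 3.
  S[X,X] = ((-0.5)·(-0.5) + (2.5)·(2.5) + (-1.5)·(-1.5) + (-0.5)·(-0.5)) / 3 = 9/3 = 3
  S[X,Y] = ((-0.5)·(2.75) + (2.5)·(-4.25) + (-1.5)·(-0.25) + (-0.5)·(1.75)) / 3 = -12.5/3 = -4.1667
  S[Y,Y] = ((2.75)·(2.75) + (-4.25)·(-4.25) + (-0.25)·(-0.25) + (1.75)·(1.75)) / 3 = 28.75/3 = 9.5833

S is symmetric (S[j,i] = S[i,j]). Assembling:

S = [[3, -4.1667],
 [-4.1667, 9.5833]]


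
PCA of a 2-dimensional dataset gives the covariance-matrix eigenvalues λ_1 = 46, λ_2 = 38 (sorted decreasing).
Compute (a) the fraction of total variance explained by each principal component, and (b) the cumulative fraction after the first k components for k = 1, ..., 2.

Step 1 — total variance = trace(Sigma) = Σ λ_i = 46 + 38 = 84.

Step 2 — fraction explained by component i = λ_i / Σ λ:
  PC1: 46/84 = 0.5476
  PC2: 38/84 = 0.4524

Step 3 — cumulative fraction after k components = (λ_1 + ... + λ_k) / Σ λ:
  k = 1: 46/84 = 0.5476
  k = 2: (46 + 38)/84 = 84/84 = 1

Summary (fraction, with percent):

explained: PC1 0.5476 (54.76%), PC2 0.4524 (45.24%);  cumulative: 0.5476, 1


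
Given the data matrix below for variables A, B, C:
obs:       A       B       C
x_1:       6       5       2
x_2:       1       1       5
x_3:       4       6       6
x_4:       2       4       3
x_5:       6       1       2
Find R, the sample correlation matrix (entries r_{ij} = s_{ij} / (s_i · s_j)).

Step 1 — column means:
  mean(A) = (6 + 1 + 4 + 2 + 6) / 5 = 19/5 = 3.8
  mean(B) = (5 + 1 + 6 + 4 + 1) / 5 = 17/5 = 3.4
  mean(C) = (2 + 5 + 6 + 3 + 2) / 5 = 18/5 = 3.6

Step 2 — sample variances and covariances s[i,j] = (1/(n-1)) · Σ_k (x_{k,i} - mean_i) · (x_{k,j} - mean_j), with n-1 = 4:
  s[A,A] = ((2.2)·(2.2) + (-2.8)·(-2.8) + (0.2)·(0.2) + (-1.8)·(-1.8) + (2.2)·(2.2)) / 4 = 20.8/4 = 5.2
  s[A,B] = ((2.2)·(1.6) + (-2.8)·(-2.4) + (0.2)·(2.6) + (-1.8)·(0.6) + (2.2)·(-2.4)) / 4 = 4.4/4 = 1.1
  s[A,C] = ((2.2)·(-1.6) + (-2.8)·(1.4) + (0.2)·(2.4) + (-1.8)·(-0.6) + (2.2)·(-1.6)) / 4 = -9.4/4 = -2.35
  s[B,B] = ((1.6)·(1.6) + (-2.4)·(-2.4) + (2.6)·(2.6) + (0.6)·(0.6) + (-2.4)·(-2.4)) / 4 = 21.2/4 = 5.3
  s[B,C] = ((1.6)·(-1.6) + (-2.4)·(1.4) + (2.6)·(2.4) + (0.6)·(-0.6) + (-2.4)·(-1.6)) / 4 = 3.8/4 = 0.95
  s[C,C] = ((-1.6)·(-1.6) + (1.4)·(1.4) + (2.4)·(2.4) + (-0.6)·(-0.6) + (-1.6)·(-1.6)) / 4 = 13.2/4 = 3.3
  Sample standard deviations s_i = √(s[i,i]):
  s(A) = √(5.2) = 2.2804
  s(B) = √(5.3) = 2.3022
  s(C) = √(3.3) = 1.8166

Step 3 — r_{ij} = s_{ij} / (s_i · s_j):
  r[A,A] = 1 (diagonal).
  r[A,B] = 1.1 / (2.2804 · 2.3022) = 1.1 / 5.2498 = 0.2095
  r[A,C] = -2.35 / (2.2804 · 1.8166) = -2.35 / 4.1425 = -0.5673
  r[B,B] = 1 (diagonal).
  r[B,C] = 0.95 / (2.3022 · 1.8166) = 0.95 / 4.1821 = 0.2272
  r[C,C] = 1 (diagonal).

R is symmetric with unit diagonal. Assembling:

R = [[1, 0.2095, -0.5673],
 [0.2095, 1, 0.2272],
 [-0.5673, 0.2272, 1]]


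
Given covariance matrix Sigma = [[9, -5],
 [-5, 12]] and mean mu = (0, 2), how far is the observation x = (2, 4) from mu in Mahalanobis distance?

Step 1 — centre the observation: (x - mu) = (2, 2).

Step 2 — invert Sigma. det(Sigma) = 9·12 - (-5)² = 83.
  Sigma^{-1} = (1/det) · [[d, -b], [-b, a]] = [[0.1446, 0.0602],
 [0.0602, 0.1084]].

Step 3 — form the quadratic (x - mu)^T · Sigma^{-1} · (x - mu):
  Sigma^{-1} · (x - mu) = (0.4096, 0.3373).
  (x - mu)^T · [Sigma^{-1} · (x - mu)] = (2)·(0.4096) + (2)·(0.3373) = 1.494.

Step 4 — take square root: d = √(1.494) ≈ 1.2223.

d(x, mu) = √(1.494) ≈ 1.2223


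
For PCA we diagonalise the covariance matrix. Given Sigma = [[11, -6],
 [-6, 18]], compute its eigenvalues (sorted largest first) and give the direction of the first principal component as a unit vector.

Step 1 — characteristic polynomial of 2×2 Sigma:
  det(Sigma - λI) = λ² - trace · λ + det = 0.
  trace = 11 + 18 = 29, det = 11·18 - (-6)² = 162.
Step 2 — discriminant:
  Δ = trace² - 4·det = 841 - 648 = 193.
Step 3 — eigenvalues:
  λ = (trace ± √Δ)/2 = (29 ± 13.8924)/2,
  λ_1 = 21.4462,  λ_2 = 7.5538.

Step 4 — unit eigenvector for λ_1: solve (Sigma - λ_1 I)v = 0. First row:
  (11 - 21.4462)·v_x + (-6)·v_y = 0, i.e. (-10.4462)·v_x + (-6)·v_y = 0,
  so v ∝ (b, λ_1 - a) = (-6, 10.4462); multiply by -1 so the first entry is positive: u = (6, -10.4462).
  ||u|| = √((6)² + (-10.4462)²) = √(145.1236) ≈ 12.0467,
  v_1 = u/||u|| ≈ (0.4981, -0.8671) (||v_1|| = 1).

λ_1 = 21.4462,  λ_2 = 7.5538;  v_1 ≈ (0.4981, -0.8671)


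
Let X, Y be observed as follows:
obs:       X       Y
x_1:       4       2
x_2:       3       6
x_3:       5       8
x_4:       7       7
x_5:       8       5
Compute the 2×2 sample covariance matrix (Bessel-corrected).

Step 1 — column means:
  mean(X) = (4 + 3 + 5 + 7 + 8) / 5 = 27/5 = 5.4
  mean(Y) = (2 + 6 + 8 + 7 + 5) / 5 = 28/5 = 5.6

Step 2 — sample covariance S[i,j] = (1/(n-1)) · Σ_k (x_{k,i} - mean_i) · (x_{k,j} - mean_j), with n-1 = 4.
  S[X,X] = ((-1.4)·(-1.4) + (-2.4)·(-2.4) + (-0.4)·(-0.4) + (1.6)·(1.6) + (2.6)·(2.6)) / 4 = 17.2/4 = 4.3
  S[X,Y] = ((-1.4)·(-3.6) + (-2.4)·(0.4) + (-0.4)·(2.4) + (1.6)·(1.4) + (2.6)·(-0.6)) / 4 = 3.8/4 = 0.95
  S[Y,Y] = ((-3.6)·(-3.6) + (0.4)·(0.4) + (2.4)·(2.4) + (1.4)·(1.4) + (-0.6)·(-0.6)) / 4 = 21.2/4 = 5.3

S is symmetric (S[j,i] = S[i,j]). Assembling:

S = [[4.3, 0.95],
 [0.95, 5.3]]


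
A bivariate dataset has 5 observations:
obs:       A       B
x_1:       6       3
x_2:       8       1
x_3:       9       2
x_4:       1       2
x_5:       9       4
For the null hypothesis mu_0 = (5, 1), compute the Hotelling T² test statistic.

Step 1 — sample mean vector:
  mean(A) = (6 + 8 + 9 + 1 + 9) / 5 = 33/5 = 6.6
  mean(B) = (3 + 1 + 2 + 2 + 4) / 5 = 12/5 = 2.4
  x̄ = (6.6, 2.4),  deviation x̄ - mu_0 = (6.6, 2.4) - (5, 1) = (1.6, 1.4).

Step 2 — sample covariance matrix, S[i,j] = (1/(n-1)) · Σ_k (x_{k,i} - mean_i) · (x_{k,j} - mean_j), divisor n-1 = 4:
  S[A,A] = ((-0.6)·(-0.6) + (1.4)·(1.4) + (2.4)·(2.4) + (-5.6)·(-5.6) + (2.4)·(2.4)) / 4 = 45.2/4 = 11.3
  S[A,B] = ((-0.6)·(0.6) + (1.4)·(-1.4) + (2.4)·(-0.4) + (-5.6)·(-0.4) + (2.4)·(1.6)) / 4 = 2.8/4 = 0.7
  S[B,B] = ((0.6)·(0.6) + (-1.4)·(-1.4) + (-0.4)·(-0.4) + (-0.4)·(-0.4) + (1.6)·(1.6)) / 4 = 5.2/4 = 1.3
  S = [[11.3, 0.7],
 [0.7, 1.3]].

Step 3 — invert S. det(S) = 11.3·1.3 - (0.7)² = 14.2.
  S^{-1} = (1/det) · [[d, -b], [-b, a]] = [[0.0915, -0.0493],
 [-0.0493, 0.7958]].

Step 4 — quadratic form (x̄ - mu_0)^T · S^{-1} · (x̄ - mu_0):
  S^{-1} · (x̄ - mu_0) = (0.0775, 1.0352),
  (x̄ - mu_0)^T · [...] = (1.6)·(0.0775) + (1.4)·(1.0352) = 1.5732.

Step 5 — scale by n: T² = 5 · 1.5732 = 7.8662.

T² ≈ 7.8662


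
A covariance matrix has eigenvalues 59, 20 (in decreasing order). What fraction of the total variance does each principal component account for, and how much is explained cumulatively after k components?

Step 1 — total variance = trace(Sigma) = Σ λ_i = 59 + 20 = 79.

Step 2 — fraction explained by component i = λ_i / Σ λ:
  PC1: 59/79 = 0.7468
  PC2: 20/79 = 0.2532

Step 3 — cumulative fraction after k components = (λ_1 + ... + λ_k) / Σ λ:
  k = 1: 59/79 = 0.7468
  k = 2: (59 + 20)/79 = 79/79 = 1

Summary (fraction, with percent):

explained: PC1 0.7468 (74.68%), PC2 0.2532 (25.32%);  cumulative: 0.7468, 1


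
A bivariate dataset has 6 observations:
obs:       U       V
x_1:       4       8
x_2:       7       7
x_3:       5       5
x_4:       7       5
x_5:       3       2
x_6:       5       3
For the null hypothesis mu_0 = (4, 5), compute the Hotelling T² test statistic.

Step 1 — sample mean vector:
  mean(U) = (4 + 7 + 5 + 7 + 3 + 5) / 6 = 31/6 = 5.1667
  mean(V) = (8 + 7 + 5 + 5 + 2 + 3) / 6 = 30/6 = 5
  x̄ = (5.1667, 5),  deviation x̄ - mu_0 = (5.1667, 5) - (4, 5) = (1.1667, 0).

Step 2 — sample covariance matrix, S[i,j] = (1/(n-1)) · Σ_k (x_{k,i} - mean_i) · (x_{k,j} - mean_j), divisor n-1 = 5:
  S[U,U] = ((-1.1667)·(-1.1667) + (1.8333)·(1.8333) + (-0.1667)·(-0.1667) + (1.8333)·(1.8333) + (-2.1667)·(-2.1667) + (-0.1667)·(-0.1667)) / 5 = 12.8333/5 = 2.5667
  S[U,V] = ((-1.1667)·(3) + (1.8333)·(2) + (-0.1667)·(0) + (1.8333)·(0) + (-2.1667)·(-3) + (-0.1667)·(-2)) / 5 = 7/5 = 1.4
  S[V,V] = ((3)·(3) + (2)·(2) + (0)·(0) + (0)·(0) + (-3)·(-3) + (-2)·(-2)) / 5 = 26/5 = 5.2
  S = [[2.5667, 1.4],
 [1.4, 5.2]].

Step 3 — invert S. det(S) = 2.5667·5.2 - (1.4)² = 11.3867.
  S^{-1} = (1/det) · [[d, -b], [-b, a]] = [[0.4567, -0.123],
 [-0.123, 0.2254]].

Step 4 — quadratic form (x̄ - mu_0)^T · S^{-1} · (x̄ - mu_0):
  S^{-1} · (x̄ - mu_0) = (0.5328, -0.1434),
  (x̄ - mu_0)^T · [...] = (1.1667)·(0.5328) + (0)·(-0.1434) = 0.6216.

Step 5 — scale by n: T² = 6 · 0.6216 = 3.7295.

T² ≈ 3.7295


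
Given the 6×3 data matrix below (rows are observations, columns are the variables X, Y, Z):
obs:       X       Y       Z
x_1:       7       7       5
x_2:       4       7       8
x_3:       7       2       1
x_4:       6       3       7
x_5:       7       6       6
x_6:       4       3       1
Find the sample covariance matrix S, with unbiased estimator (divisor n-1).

Step 1 — column means:
  mean(X) = (7 + 4 + 7 + 6 + 7 + 4) / 6 = 35/6 = 5.8333
  mean(Y) = (7 + 7 + 2 + 3 + 6 + 3) / 6 = 28/6 = 4.6667
  mean(Z) = (5 + 8 + 1 + 7 + 6 + 1) / 6 = 28/6 = 4.6667

Step 2 — sample covariance S[i,j] = (1/(n-1)) · Σ_k (x_{k,i} - mean_i) · (x_{k,j} - mean_j), with n-1 = 5.
  S[X,X] = ((1.1667)·(1.1667) + (-1.8333)·(-1.8333) + (1.1667)·(1.1667) + (0.1667)·(0.1667) + (1.1667)·(1.1667) + (-1.8333)·(-1.8333)) / 5 = 10.8333/5 = 2.1667
  S[X,Y] = ((1.1667)·(2.3333) + (-1.8333)·(2.3333) + (1.1667)·(-2.6667) + (0.1667)·(-1.6667) + (1.1667)·(1.3333) + (-1.8333)·(-1.6667)) / 5 = -0.3333/5 = -0.0667
  S[X,Z] = ((1.1667)·(0.3333) + (-1.8333)·(3.3333) + (1.1667)·(-3.6667) + (0.1667)·(2.3333) + (1.1667)·(1.3333) + (-1.8333)·(-3.6667)) / 5 = -1.3333/5 = -0.2667
  S[Y,Y] = ((2.3333)·(2.3333) + (2.3333)·(2.3333) + (-2.6667)·(-2.6667) + (-1.6667)·(-1.6667) + (1.3333)·(1.3333) + (-1.6667)·(-1.6667)) / 5 = 25.3333/5 = 5.0667
  S[Y,Z] = ((2.3333)·(0.3333) + (2.3333)·(3.3333) + (-2.6667)·(-3.6667) + (-1.6667)·(2.3333) + (1.3333)·(1.3333) + (-1.6667)·(-3.6667)) / 5 = 22.3333/5 = 4.4667
  S[Z,Z] = ((0.3333)·(0.3333) + (3.3333)·(3.3333) + (-3.6667)·(-3.6667) + (2.3333)·(2.3333) + (1.3333)·(1.3333) + (-3.6667)·(-3.6667)) / 5 = 45.3333/5 = 9.0667

S is symmetric (S[j,i] = S[i,j]). Assembling:

S = [[2.1667, -0.0667, -0.2667],
 [-0.0667, 5.0667, 4.4667],
 [-0.2667, 4.4667, 9.0667]]


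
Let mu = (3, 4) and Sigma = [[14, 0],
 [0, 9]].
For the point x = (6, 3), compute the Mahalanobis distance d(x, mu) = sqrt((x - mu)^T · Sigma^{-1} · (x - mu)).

Step 1 — centre the observation: (x - mu) = (3, -1).

Step 2 — invert Sigma. det(Sigma) = 14·9 - (0)² = 126.
  Sigma^{-1} = (1/det) · [[d, -b], [-b, a]] = [[0.0714, 0],
 [0, 0.1111]].

Step 3 — form the quadratic (x - mu)^T · Sigma^{-1} · (x - mu):
  Sigma^{-1} · (x - mu) = (0.2143, -0.1111).
  (x - mu)^T · [Sigma^{-1} · (x - mu)] = (3)·(0.2143) + (-1)·(-0.1111) = 0.754.

Step 4 — take square root: d = √(0.754) ≈ 0.8683.

d(x, mu) = √(0.754) ≈ 0.8683


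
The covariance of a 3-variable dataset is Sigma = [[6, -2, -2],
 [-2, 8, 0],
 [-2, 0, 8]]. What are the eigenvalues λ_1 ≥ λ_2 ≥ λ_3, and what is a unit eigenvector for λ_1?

Step 1 — characteristic polynomial p(λ) = det(λI - Sigma) = λ³ - tr·λ² + c_1·λ - det, where tr = trace, c_1 = sum of the principal 2×2 minors, det = det(Sigma):
  tr = 6 + 8 + 8 = 22,
  c_1 = (6·8 - (-2)²) + (6·8 - (-2)²) + (8·8 - (0)²) = 44 + 44 + 64 = 152,
  det = 6·(8·8 - (0)²) - (-2)·((-2)·8 - (0)·(-2)) + (-2)·((-2)·(0) - 8·(-2)) = 6·(64) - (-2)·(-16) + (-2)·(16) = 320.
  So p(λ) = λ³ - 22λ² + 152λ - 320.
Step 2 — look for an integer root (rational root theorem: any rational root is an integer divisor of 320). Testing λ = 4:
  p(4) = 64 - 352 + 608 - 320 = 0  ✓
  Dividing out (λ - 4): p(λ) = (λ - 4)(λ² - 18λ + 80).
Step 3 — remaining eigenvalues from the quadratic λ² - 18λ + 80 = 0:
  Δ = 18² - 4·80 = 324 - 320 = 4,  λ = (18 ± √4)/2 = (18 ± 2)/2 = 10 or 8.
  Sorted: λ_1 = 10,  λ_2 = 8,  λ_3 = 4  (check: sum = 22 = tr ✓).

Step 4 — unit eigenvector for λ_1 = 10: v spans the null space of (Sigma - λ_1 I), whose rows are
  r_1 = (-4, -2, -2),  r_2 = (-2, -2, 0),  r_3 = (-2, 0, -2).
  v is orthogonal to every row, so take v ∝ r_1 × r_2 = ((-2)·(0) - (-2)·(-2), (-2)·(-2) - (-4)·(0), (-4)·(-2) - (-2)·(-2)) = (-4, 4, 4).
  Rescale (divide by 4; multiply by -1 so the first nonzero entry is positive): u = (1, -1, -1).
  ||u|| = √((1)² + (-1)² + (-1)²) = √(3) ≈ 1.7321,  v_1 = u/||u|| ≈ (0.5774, -0.5774, -0.5774) (||v_1|| = 1).

λ_1 = 10,  λ_2 = 8,  λ_3 = 4;  v_1 ≈ (0.5774, -0.5774, -0.5774)


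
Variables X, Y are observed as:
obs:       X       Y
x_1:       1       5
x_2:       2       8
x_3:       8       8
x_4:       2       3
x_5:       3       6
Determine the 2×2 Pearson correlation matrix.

Step 1 — column means:
  mean(X) = (1 + 2 + 8 + 2 + 3) / 5 = 16/5 = 3.2
  mean(Y) = (5 + 8 + 8 + 3 + 6) / 5 = 30/5 = 6

Step 2 — sample variances and covariances s[i,j] = (1/(n-1)) · Σ_k (x_{k,i} - mean_i) · (x_{k,j} - mean_j), with n-1 = 4:
  s[X,X] = ((-2.2)·(-2.2) + (-1.2)·(-1.2) + (4.8)·(4.8) + (-1.2)·(-1.2) + (-0.2)·(-0.2)) / 4 = 30.8/4 = 7.7
  s[X,Y] = ((-2.2)·(-1) + (-1.2)·(2) + (4.8)·(2) + (-1.2)·(-3) + (-0.2)·(0)) / 4 = 13/4 = 3.25
  s[Y,Y] = ((-1)·(-1) + (2)·(2) + (2)·(2) + (-3)·(-3) + (0)·(0)) / 4 = 18/4 = 4.5
  Sample standard deviations s_i = √(s[i,i]):
  s(X) = √(7.7) = 2.7749
  s(Y) = √(4.5) = 2.1213

Step 3 — r_{ij} = s_{ij} / (s_i · s_j):
  r[X,X] = 1 (diagonal).
  r[X,Y] = 3.25 / (2.7749 · 2.1213) = 3.25 / 5.8864 = 0.5521
  r[Y,Y] = 1 (diagonal).

R is symmetric with unit diagonal. Assembling:

R = [[1, 0.5521],
 [0.5521, 1]]


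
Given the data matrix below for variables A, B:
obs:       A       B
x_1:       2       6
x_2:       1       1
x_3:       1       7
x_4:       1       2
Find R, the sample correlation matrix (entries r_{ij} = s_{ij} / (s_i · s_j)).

Step 1 — column means:
  mean(A) = (2 + 1 + 1 + 1) / 4 = 5/4 = 1.25
  mean(B) = (6 + 1 + 7 + 2) / 4 = 16/4 = 4

Step 2 — sample variances and covariances s[i,j] = (1/(n-1)) · Σ_k (x_{k,i} - mean_i) · (x_{k,j} - mean_j), with n-1 = 3:
  s[A,A] = ((0.75)·(0.75) + (-0.25)·(-0.25) + (-0.25)·(-0.25) + (-0.25)·(-0.25)) / 3 = 0.75/3 = 0.25
  s[A,B] = ((0.75)·(2) + (-0.25)·(-3) + (-0.25)·(3) + (-0.25)·(-2)) / 3 = 2/3 = 0.6667
  s[B,B] = ((2)·(2) + (-3)·(-3) + (3)·(3) + (-2)·(-2)) / 3 = 26/3 = 8.6667
  Sample standard deviations s_i = √(s[i,i]):
  s(A) = √(0.25) = 0.5
  s(B) = √(8.6667) = 2.9439

Step 3 — r_{ij} = s_{ij} / (s_i · s_j):
  r[A,A] = 1 (diagonal).
  r[A,B] = 0.6667 / (0.5 · 2.9439) = 0.6667 / 1.472 = 0.4529
  r[B,B] = 1 (diagonal).

R is symmetric with unit diagonal. Assembling:

R = [[1, 0.4529],
 [0.4529, 1]]


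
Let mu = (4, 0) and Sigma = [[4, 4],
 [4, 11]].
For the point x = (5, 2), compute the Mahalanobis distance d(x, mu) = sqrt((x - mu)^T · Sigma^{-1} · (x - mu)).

Step 1 — centre the observation: (x - mu) = (1, 2).

Step 2 — invert Sigma. det(Sigma) = 4·11 - (4)² = 28.
  Sigma^{-1} = (1/det) · [[d, -b], [-b, a]] = [[0.3929, -0.1429],
 [-0.1429, 0.1429]].

Step 3 — form the quadratic (x - mu)^T · Sigma^{-1} · (x - mu):
  Sigma^{-1} · (x - mu) = (0.1071, 0.1429).
  (x - mu)^T · [Sigma^{-1} · (x - mu)] = (1)·(0.1071) + (2)·(0.1429) = 0.3929.

Step 4 — take square root: d = √(0.3929) ≈ 0.6268.

d(x, mu) = √(0.3929) ≈ 0.6268


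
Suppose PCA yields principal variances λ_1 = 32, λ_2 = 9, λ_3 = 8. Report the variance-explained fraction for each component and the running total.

Step 1 — total variance = trace(Sigma) = Σ λ_i = 32 + 9 + 8 = 49.

Step 2 — fraction explained by component i = λ_i / Σ λ:
  PC1: 32/49 = 0.6531
  PC2: 9/49 = 0.1837
  PC3: 8/49 = 0.1633

Step 3 — cumulative fraction after k components = (λ_1 + ... + λ_k) / Σ λ:
  k = 1: 32/49 = 0.6531
  k = 2: (32 + 9)/49 = 41/49 = 0.8367
  k = 3: (32 + 9 + 8)/49 = 49/49 = 1

Summary (fraction, with percent):

explained: PC1 0.6531 (65.31%), PC2 0.1837 (18.37%), PC3 0.1633 (16.33%);  cumulative: 0.6531, 0.8367, 1


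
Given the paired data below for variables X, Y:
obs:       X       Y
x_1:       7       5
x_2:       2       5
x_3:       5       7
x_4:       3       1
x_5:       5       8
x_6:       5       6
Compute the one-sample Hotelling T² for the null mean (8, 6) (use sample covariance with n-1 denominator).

Step 1 — sample mean vector:
  mean(X) = (7 + 2 + 5 + 3 + 5 + 5) / 6 = 27/6 = 4.5
  mean(Y) = (5 + 5 + 7 + 1 + 8 + 6) / 6 = 32/6 = 5.3333
  x̄ = (4.5, 5.3333),  deviation x̄ - mu_0 = (4.5, 5.3333) - (8, 6) = (-3.5, -0.6667).

Step 2 — sample covariance matrix, S[i,j] = (1/(n-1)) · Σ_k (x_{k,i} - mean_i) · (x_{k,j} - mean_j), divisor n-1 = 5:
  S[X,X] = ((2.5)·(2.5) + (-2.5)·(-2.5) + (0.5)·(0.5) + (-1.5)·(-1.5) + (0.5)·(0.5) + (0.5)·(0.5)) / 5 = 15.5/5 = 3.1
  S[X,Y] = ((2.5)·(-0.3333) + (-2.5)·(-0.3333) + (0.5)·(1.6667) + (-1.5)·(-4.3333) + (0.5)·(2.6667) + (0.5)·(0.6667)) / 5 = 9/5 = 1.8
  S[Y,Y] = ((-0.3333)·(-0.3333) + (-0.3333)·(-0.3333) + (1.6667)·(1.6667) + (-4.3333)·(-4.3333) + (2.6667)·(2.6667) + (0.6667)·(0.6667)) / 5 = 29.3333/5 = 5.8667
  S = [[3.1, 1.8],
 [1.8, 5.8667]].

Step 3 — invert S. det(S) = 3.1·5.8667 - (1.8)² = 14.9467.
  S^{-1} = (1/det) · [[d, -b], [-b, a]] = [[0.3925, -0.1204],
 [-0.1204, 0.2074]].

Step 4 — quadratic form (x̄ - mu_0)^T · S^{-1} · (x̄ - mu_0):
  S^{-1} · (x̄ - mu_0) = (-1.2935, 0.2832),
  (x̄ - mu_0)^T · [...] = (-3.5)·(-1.2935) + (-0.6667)·(0.2832) = 4.3384.

Step 5 — scale by n: T² = 6 · 4.3384 = 26.0303.

T² ≈ 26.0303


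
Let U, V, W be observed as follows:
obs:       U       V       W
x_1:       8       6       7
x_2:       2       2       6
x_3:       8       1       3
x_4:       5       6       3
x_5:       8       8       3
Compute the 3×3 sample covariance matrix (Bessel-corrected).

Step 1 — column means:
  mean(U) = (8 + 2 + 8 + 5 + 8) / 5 = 31/5 = 6.2
  mean(V) = (6 + 2 + 1 + 6 + 8) / 5 = 23/5 = 4.6
  mean(W) = (7 + 6 + 3 + 3 + 3) / 5 = 22/5 = 4.4

Step 2 — sample covariance S[i,j] = (1/(n-1)) · Σ_k (x_{k,i} - mean_i) · (x_{k,j} - mean_j), with n-1 = 4.
  S[U,U] = ((1.8)·(1.8) + (-4.2)·(-4.2) + (1.8)·(1.8) + (-1.2)·(-1.2) + (1.8)·(1.8)) / 4 = 28.8/4 = 7.2
  S[U,V] = ((1.8)·(1.4) + (-4.2)·(-2.6) + (1.8)·(-3.6) + (-1.2)·(1.4) + (1.8)·(3.4)) / 4 = 11.4/4 = 2.85
  S[U,W] = ((1.8)·(2.6) + (-4.2)·(1.6) + (1.8)·(-1.4) + (-1.2)·(-1.4) + (1.8)·(-1.4)) / 4 = -5.4/4 = -1.35
  S[V,V] = ((1.4)·(1.4) + (-2.6)·(-2.6) + (-3.6)·(-3.6) + (1.4)·(1.4) + (3.4)·(3.4)) / 4 = 35.2/4 = 8.8
  S[V,W] = ((1.4)·(2.6) + (-2.6)·(1.6) + (-3.6)·(-1.4) + (1.4)·(-1.4) + (3.4)·(-1.4)) / 4 = -2.2/4 = -0.55
  S[W,W] = ((2.6)·(2.6) + (1.6)·(1.6) + (-1.4)·(-1.4) + (-1.4)·(-1.4) + (-1.4)·(-1.4)) / 4 = 15.2/4 = 3.8

S is symmetric (S[j,i] = S[i,j]). Assembling:

S = [[7.2, 2.85, -1.35],
 [2.85, 8.8, -0.55],
 [-1.35, -0.55, 3.8]]


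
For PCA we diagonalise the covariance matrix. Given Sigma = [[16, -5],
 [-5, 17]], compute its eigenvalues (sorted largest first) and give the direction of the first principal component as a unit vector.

Step 1 — characteristic polynomial of 2×2 Sigma:
  det(Sigma - λI) = λ² - trace · λ + det = 0.
  trace = 16 + 17 = 33, det = 16·17 - (-5)² = 247.
Step 2 — discriminant:
  Δ = trace² - 4·det = 1089 - 988 = 101.
Step 3 — eigenvalues:
  λ = (trace ± √Δ)/2 = (33 ± 10.0499)/2,
  λ_1 = 21.5249,  λ_2 = 11.4751.

Step 4 — unit eigenvector for λ_1: solve (Sigma - λ_1 I)v = 0. First row:
  (16 - 21.5249)·v_x + (-5)·v_y = 0, i.e. (-5.5249)·v_x + (-5)·v_y = 0,
  so v ∝ (b, λ_1 - a) = (-5, 5.5249); multiply by -1 so the first entry is positive: u = (5, -5.5249).
  ||u|| = √((5)² + (-5.5249)²) = √(55.5249) ≈ 7.4515,
  v_1 = u/||u|| ≈ (0.671, -0.7415) (||v_1|| = 1).

λ_1 = 21.5249,  λ_2 = 11.4751;  v_1 ≈ (0.671, -0.7415)


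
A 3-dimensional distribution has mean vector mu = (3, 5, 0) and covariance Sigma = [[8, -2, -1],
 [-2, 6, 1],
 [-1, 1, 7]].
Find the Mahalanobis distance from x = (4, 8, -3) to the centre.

Step 1 — centre the observation: (x - mu) = (1, 3, -3).

Step 2 — invert Sigma (cofactor / det for 3×3, or solve directly):
  Sigma^{-1} = [[0.1376, 0.0436, 0.0134],
 [0.0436, 0.1846, -0.0201],
 [0.0134, -0.0201, 0.1477]].

Step 3 — form the quadratic (x - mu)^T · Sigma^{-1} · (x - mu):
  Sigma^{-1} · (x - mu) = (0.2282, 0.6577, -0.4899).
  (x - mu)^T · [Sigma^{-1} · (x - mu)] = (1)·(0.2282) + (3)·(0.6577) + (-3)·(-0.4899) = 3.6711.

Step 4 — take square root: d = √(3.6711) ≈ 1.916.

d(x, mu) = √(3.6711) ≈ 1.916


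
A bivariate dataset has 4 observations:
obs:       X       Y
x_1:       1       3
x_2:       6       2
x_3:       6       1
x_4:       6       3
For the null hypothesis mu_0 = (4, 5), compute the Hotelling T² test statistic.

Step 1 — sample mean vector:
  mean(X) = (1 + 6 + 6 + 6) / 4 = 19/4 = 4.75
  mean(Y) = (3 + 2 + 1 + 3) / 4 = 9/4 = 2.25
  x̄ = (4.75, 2.25),  deviation x̄ - mu_0 = (4.75, 2.25) - (4, 5) = (0.75, -2.75).

Step 2 — sample covariance matrix, S[i,j] = (1/(n-1)) · Σ_k (x_{k,i} - mean_i) · (x_{k,j} - mean_j), divisor n-1 = 3:
  S[X,X] = ((-3.75)·(-3.75) + (1.25)·(1.25) + (1.25)·(1.25) + (1.25)·(1.25)) / 3 = 18.75/3 = 6.25
  S[X,Y] = ((-3.75)·(0.75) + (1.25)·(-0.25) + (1.25)·(-1.25) + (1.25)·(0.75)) / 3 = -3.75/3 = -1.25
  S[Y,Y] = ((0.75)·(0.75) + (-0.25)·(-0.25) + (-1.25)·(-1.25) + (0.75)·(0.75)) / 3 = 2.75/3 = 0.9167
  S = [[6.25, -1.25],
 [-1.25, 0.9167]].

Step 3 — invert S. det(S) = 6.25·0.9167 - (-1.25)² = 4.1667.
  S^{-1} = (1/det) · [[d, -b], [-b, a]] = [[0.22, 0.3],
 [0.3, 1.5]].

Step 4 — quadratic form (x̄ - mu_0)^T · S^{-1} · (x̄ - mu_0):
  S^{-1} · (x̄ - mu_0) = (-0.66, -3.9),
  (x̄ - mu_0)^T · [...] = (0.75)·(-0.66) + (-2.75)·(-3.9) = 10.23.

Step 5 — scale by n: T² = 4 · 10.23 = 40.92.

T² ≈ 40.92


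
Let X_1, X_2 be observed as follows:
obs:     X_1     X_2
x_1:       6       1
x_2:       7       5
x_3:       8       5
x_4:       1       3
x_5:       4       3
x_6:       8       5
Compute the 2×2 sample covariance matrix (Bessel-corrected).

Step 1 — column means:
  mean(X_1) = (6 + 7 + 8 + 1 + 4 + 8) / 6 = 34/6 = 5.6667
  mean(X_2) = (1 + 5 + 5 + 3 + 3 + 5) / 6 = 22/6 = 3.6667

Step 2 — sample covariance S[i,j] = (1/(n-1)) · Σ_k (x_{k,i} - mean_i) · (x_{k,j} - mean_j), with n-1 = 5.
  S[X_1,X_1] = ((0.3333)·(0.3333) + (1.3333)·(1.3333) + (2.3333)·(2.3333) + (-4.6667)·(-4.6667) + (-1.6667)·(-1.6667) + (2.3333)·(2.3333)) / 5 = 37.3333/5 = 7.4667
  S[X_1,X_2] = ((0.3333)·(-2.6667) + (1.3333)·(1.3333) + (2.3333)·(1.3333) + (-4.6667)·(-0.6667) + (-1.6667)·(-0.6667) + (2.3333)·(1.3333)) / 5 = 11.3333/5 = 2.2667
  S[X_2,X_2] = ((-2.6667)·(-2.6667) + (1.3333)·(1.3333) + (1.3333)·(1.3333) + (-0.6667)·(-0.6667) + (-0.6667)·(-0.6667) + (1.3333)·(1.3333)) / 5 = 13.3333/5 = 2.6667

S is symmetric (S[j,i] = S[i,j]). Assembling:

S = [[7.4667, 2.2667],
 [2.2667, 2.6667]]


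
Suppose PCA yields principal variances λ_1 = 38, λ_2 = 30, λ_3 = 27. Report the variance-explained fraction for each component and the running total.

Step 1 — total variance = trace(Sigma) = Σ λ_i = 38 + 30 + 27 = 95.

Step 2 — fraction explained by component i = λ_i / Σ λ:
  PC1: 38/95 = 0.4
  PC2: 30/95 = 0.3158
  PC3: 27/95 = 0.2842

Step 3 — cumulative fraction after k components = (λ_1 + ... + λ_k) / Σ λ:
  k = 1: 38/95 = 0.4
  k = 2: (38 + 30)/95 = 68/95 = 0.7158
  k = 3: (38 + 30 + 27)/95 = 95/95 = 1

Summary (fraction, with percent):

explained: PC1 0.4 (40%), PC2 0.3158 (31.58%), PC3 0.2842 (28.42%);  cumulative: 0.4, 0.7158, 1


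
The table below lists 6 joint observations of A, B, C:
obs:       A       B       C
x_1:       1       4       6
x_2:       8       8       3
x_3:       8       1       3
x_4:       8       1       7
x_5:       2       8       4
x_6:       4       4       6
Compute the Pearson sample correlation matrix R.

Step 1 — column means:
  mean(A) = (1 + 8 + 8 + 8 + 2 + 4) / 6 = 31/6 = 5.1667
  mean(B) = (4 + 8 + 1 + 1 + 8 + 4) / 6 = 26/6 = 4.3333
  mean(C) = (6 + 3 + 3 + 7 + 4 + 6) / 6 = 29/6 = 4.8333

Step 2 — sample variances and covariances s[i,j] = (1/(n-1)) · Σ_k (x_{k,i} - mean_i) · (x_{k,j} - mean_j), with n-1 = 5:
  s[A,A] = ((-4.1667)·(-4.1667) + (2.8333)·(2.8333) + (2.8333)·(2.8333) + (2.8333)·(2.8333) + (-3.1667)·(-3.1667) + (-1.1667)·(-1.1667)) / 5 = 52.8333/5 = 10.5667
  s[A,B] = ((-4.1667)·(-0.3333) + (2.8333)·(3.6667) + (2.8333)·(-3.3333) + (2.8333)·(-3.3333) + (-3.1667)·(3.6667) + (-1.1667)·(-0.3333)) / 5 = -18.3333/5 = -3.6667
  s[A,C] = ((-4.1667)·(1.1667) + (2.8333)·(-1.8333) + (2.8333)·(-1.8333) + (2.8333)·(2.1667) + (-3.1667)·(-0.8333) + (-1.1667)·(1.1667)) / 5 = -7.8333/5 = -1.5667
  s[B,B] = ((-0.3333)·(-0.3333) + (3.6667)·(3.6667) + (-3.3333)·(-3.3333) + (-3.3333)·(-3.3333) + (3.6667)·(3.6667) + (-0.3333)·(-0.3333)) / 5 = 49.3333/5 = 9.8667
  s[B,C] = ((-0.3333)·(1.1667) + (3.6667)·(-1.8333) + (-3.3333)·(-1.8333) + (-3.3333)·(2.1667) + (3.6667)·(-0.8333) + (-0.3333)·(1.1667)) / 5 = -11.6667/5 = -2.3333
  s[C,C] = ((1.1667)·(1.1667) + (-1.8333)·(-1.8333) + (-1.8333)·(-1.8333) + (2.1667)·(2.1667) + (-0.8333)·(-0.8333) + (1.1667)·(1.1667)) / 5 = 14.8333/5 = 2.9667
  Sample standard deviations s_i = √(s[i,i]):
  s(A) = √(10.5667) = 3.2506
  s(B) = √(9.8667) = 3.1411
  s(C) = √(2.9667) = 1.7224

Step 3 — r_{ij} = s_{ij} / (s_i · s_j):
  r[A,A] = 1 (diagonal).
  r[A,B] = -3.6667 / (3.2506 · 3.1411) = -3.6667 / 10.2107 = -0.3591
  r[A,C] = -1.5667 / (3.2506 · 1.7224) = -1.5667 / 5.5989 = -0.2798
  r[B,B] = 1 (diagonal).
  r[B,C] = -2.3333 / (3.1411 · 1.7224) = -2.3333 / 5.4103 = -0.4313
  r[C,C] = 1 (diagonal).

R is symmetric with unit diagonal. Assembling:

R = [[1, -0.3591, -0.2798],
 [-0.3591, 1, -0.4313],
 [-0.2798, -0.4313, 1]]


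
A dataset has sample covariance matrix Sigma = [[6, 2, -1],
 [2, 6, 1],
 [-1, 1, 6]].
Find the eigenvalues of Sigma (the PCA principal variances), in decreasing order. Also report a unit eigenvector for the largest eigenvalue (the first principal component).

Step 1 — characteristic polynomial p(λ) = det(λI - Sigma) = λ³ - tr·λ² + c_1·λ - det, where tr = trace, c_1 = sum of the principal 2×2 minors, det = det(Sigma):
  tr = 6 + 6 + 6 = 18,
  c_1 = (6·6 - (2)²) + (6·6 - (-1)²) + (6·6 - (1)²) = 32 + 35 + 35 = 102,
  det = 6·(6·6 - (1)²) - (2)·((2)·6 - (1)·(-1)) + (-1)·((2)·(1) - 6·(-1)) = 6·(35) - (2)·(13) + (-1)·(8) = 176.
  So p(λ) = λ³ - 18λ² + 102λ - 176.
Step 2 — look for an integer root (rational root theorem: any rational root is an integer divisor of 176). Testing λ = 8:
  p(8) = 512 - 1152 + 816 - 176 = 0  ✓
  Dividing out (λ - 8): p(λ) = (λ - 8)(λ² - 10λ + 22).
Step 3 — remaining eigenvalues from the quadratic λ² - 10λ + 22 = 0:
  Δ = 10² - 4·22 = 100 - 88 = 12,  λ = (10 ± √12)/2 = (10 ± 3.4641)/2 ≈ 6.7321 or 3.2679.
  Sorted: λ_1 = 8,  λ_2 = 6.7321,  λ_3 = 3.2679  (check: sum = 18 = tr ✓).

Step 4 — unit eigenvector for λ_1 = 8: v spans the null space of (Sigma - λ_1 I), whose rows are
  r_1 = (-2, 2, -1),  r_2 = (2, -2, 1),  r_3 = (-1, 1, -2).
  v is orthogonal to every row, so take v ∝ r_1 × r_3 = ((2)·(-2) - (-1)·(1), (-1)·(-1) - (-2)·(-2), (-2)·(1) - (2)·(-1)) = (-3, -3, 0).
  Rescale (divide by 3; multiply by -1 so the first nonzero entry is positive): u = (1, 1, 0).
  ||u|| = √((1)² + (1)² + (0)²) = √(2) ≈ 1.4142,  v_1 = u/||u|| ≈ (0.7071, 0.7071, 0) (||v_1|| = 1).

λ_1 = 8,  λ_2 = 6.7321,  λ_3 = 3.2679;  v_1 ≈ (0.7071, 0.7071, 0)


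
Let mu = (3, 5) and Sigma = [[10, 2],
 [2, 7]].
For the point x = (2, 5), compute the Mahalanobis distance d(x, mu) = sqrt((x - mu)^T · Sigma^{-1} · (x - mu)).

Step 1 — centre the observation: (x - mu) = (-1, 0).

Step 2 — invert Sigma. det(Sigma) = 10·7 - (2)² = 66.
  Sigma^{-1} = (1/det) · [[d, -b], [-b, a]] = [[0.1061, -0.0303],
 [-0.0303, 0.1515]].

Step 3 — form the quadratic (x - mu)^T · Sigma^{-1} · (x - mu):
  Sigma^{-1} · (x - mu) = (-0.1061, 0.0303).
  (x - mu)^T · [Sigma^{-1} · (x - mu)] = (-1)·(-0.1061) + (0)·(0.0303) = 0.1061.

Step 4 — take square root: d = √(0.1061) ≈ 0.3257.

d(x, mu) = √(0.1061) ≈ 0.3257


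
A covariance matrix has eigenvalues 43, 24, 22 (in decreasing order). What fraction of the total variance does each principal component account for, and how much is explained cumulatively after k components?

Step 1 — total variance = trace(Sigma) = Σ λ_i = 43 + 24 + 22 = 89.

Step 2 — fraction explained by component i = λ_i / Σ λ:
  PC1: 43/89 = 0.4831
  PC2: 24/89 = 0.2697
  PC3: 22/89 = 0.2472

Step 3 — cumulative fraction after k components = (λ_1 + ... + λ_k) / Σ λ:
  k = 1: 43/89 = 0.4831
  k = 2: (43 + 24)/89 = 67/89 = 0.7528
  k = 3: (43 + 24 + 22)/89 = 89/89 = 1

Summary (fraction, with percent):

explained: PC1 0.4831 (48.31%), PC2 0.2697 (26.97%), PC3 0.2472 (24.72%);  cumulative: 0.4831, 0.7528, 1


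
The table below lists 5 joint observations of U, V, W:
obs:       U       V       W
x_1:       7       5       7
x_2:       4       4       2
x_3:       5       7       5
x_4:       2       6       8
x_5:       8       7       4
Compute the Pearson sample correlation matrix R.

Step 1 — column means:
  mean(U) = (7 + 4 + 5 + 2 + 8) / 5 = 26/5 = 5.2
  mean(V) = (5 + 4 + 7 + 6 + 7) / 5 = 29/5 = 5.8
  mean(W) = (7 + 2 + 5 + 8 + 4) / 5 = 26/5 = 5.2

Step 2 — sample variances and covariances s[i,j] = (1/(n-1)) · Σ_k (x_{k,i} - mean_i) · (x_{k,j} - mean_j), with n-1 = 4:
  s[U,U] = ((1.8)·(1.8) + (-1.2)·(-1.2) + (-0.2)·(-0.2) + (-3.2)·(-3.2) + (2.8)·(2.8)) / 4 = 22.8/4 = 5.7
  s[U,V] = ((1.8)·(-0.8) + (-1.2)·(-1.8) + (-0.2)·(1.2) + (-3.2)·(0.2) + (2.8)·(1.2)) / 4 = 3.2/4 = 0.8
  s[U,W] = ((1.8)·(1.8) + (-1.2)·(-3.2) + (-0.2)·(-0.2) + (-3.2)·(2.8) + (2.8)·(-1.2)) / 4 = -5.2/4 = -1.3
  s[V,V] = ((-0.8)·(-0.8) + (-1.8)·(-1.8) + (1.2)·(1.2) + (0.2)·(0.2) + (1.2)·(1.2)) / 4 = 6.8/4 = 1.7
  s[V,W] = ((-0.8)·(1.8) + (-1.8)·(-3.2) + (1.2)·(-0.2) + (0.2)·(2.8) + (1.2)·(-1.2)) / 4 = 3.2/4 = 0.8
  s[W,W] = ((1.8)·(1.8) + (-3.2)·(-3.2) + (-0.2)·(-0.2) + (2.8)·(2.8) + (-1.2)·(-1.2)) / 4 = 22.8/4 = 5.7
  Sample standard deviations s_i = √(s[i,i]):
  s(U) = √(5.7) = 2.3875
  s(V) = √(1.7) = 1.3038
  s(W) = √(5.7) = 2.3875

Step 3 — r_{ij} = s_{ij} / (s_i · s_j):
  r[U,U] = 1 (diagonal).
  r[U,V] = 0.8 / (2.3875 · 1.3038) = 0.8 / 3.1129 = 0.257
  r[U,W] = -1.3 / (2.3875 · 2.3875) = -1.3 / 5.7 = -0.2281
  r[V,V] = 1 (diagonal).
  r[V,W] = 0.8 / (1.3038 · 2.3875) = 0.8 / 3.1129 = 0.257
  r[W,W] = 1 (diagonal).

R is symmetric with unit diagonal. Assembling:

R = [[1, 0.257, -0.2281],
 [0.257, 1, 0.257],
 [-0.2281, 0.257, 1]]


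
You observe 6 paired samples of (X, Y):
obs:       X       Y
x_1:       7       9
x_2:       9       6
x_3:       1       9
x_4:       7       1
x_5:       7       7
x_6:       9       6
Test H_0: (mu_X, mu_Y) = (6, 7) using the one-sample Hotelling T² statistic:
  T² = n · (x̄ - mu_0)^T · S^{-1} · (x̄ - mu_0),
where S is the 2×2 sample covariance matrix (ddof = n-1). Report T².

Step 1 — sample mean vector:
  mean(X) = (7 + 9 + 1 + 7 + 7 + 9) / 6 = 40/6 = 6.6667
  mean(Y) = (9 + 6 + 9 + 1 + 7 + 6) / 6 = 38/6 = 6.3333
  x̄ = (6.6667, 6.3333),  deviation x̄ - mu_0 = (6.6667, 6.3333) - (6, 7) = (0.6667, -0.6667).

Step 2 — sample covariance matrix, S[i,j] = (1/(n-1)) · Σ_k (x_{k,i} - mean_i) · (x_{k,j} - mean_j), divisor n-1 = 5:
  S[X,X] = ((0.3333)·(0.3333) + (2.3333)·(2.3333) + (-5.6667)·(-5.6667) + (0.3333)·(0.3333) + (0.3333)·(0.3333) + (2.3333)·(2.3333)) / 5 = 43.3333/5 = 8.6667
  S[X,Y] = ((0.3333)·(2.6667) + (2.3333)·(-0.3333) + (-5.6667)·(2.6667) + (0.3333)·(-5.3333) + (0.3333)·(0.6667) + (2.3333)·(-0.3333)) / 5 = -17.3333/5 = -3.4667
  S[Y,Y] = ((2.6667)·(2.6667) + (-0.3333)·(-0.3333) + (2.6667)·(2.6667) + (-5.3333)·(-5.3333) + (0.6667)·(0.6667) + (-0.3333)·(-0.3333)) / 5 = 43.3333/5 = 8.6667
  S = [[8.6667, -3.4667],
 [-3.4667, 8.6667]].

Step 3 — invert S. det(S) = 8.6667·8.6667 - (-3.4667)² = 63.0933.
  S^{-1} = (1/det) · [[d, -b], [-b, a]] = [[0.1374, 0.0549],
 [0.0549, 0.1374]].

Step 4 — quadratic form (x̄ - mu_0)^T · S^{-1} · (x̄ - mu_0):
  S^{-1} · (x̄ - mu_0) = (0.0549, -0.0549),
  (x̄ - mu_0)^T · [...] = (0.6667)·(0.0549) + (-0.6667)·(-0.0549) = 0.0733.

Step 5 — scale by n: T² = 6 · 0.0733 = 0.4396.

T² ≈ 0.4396
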